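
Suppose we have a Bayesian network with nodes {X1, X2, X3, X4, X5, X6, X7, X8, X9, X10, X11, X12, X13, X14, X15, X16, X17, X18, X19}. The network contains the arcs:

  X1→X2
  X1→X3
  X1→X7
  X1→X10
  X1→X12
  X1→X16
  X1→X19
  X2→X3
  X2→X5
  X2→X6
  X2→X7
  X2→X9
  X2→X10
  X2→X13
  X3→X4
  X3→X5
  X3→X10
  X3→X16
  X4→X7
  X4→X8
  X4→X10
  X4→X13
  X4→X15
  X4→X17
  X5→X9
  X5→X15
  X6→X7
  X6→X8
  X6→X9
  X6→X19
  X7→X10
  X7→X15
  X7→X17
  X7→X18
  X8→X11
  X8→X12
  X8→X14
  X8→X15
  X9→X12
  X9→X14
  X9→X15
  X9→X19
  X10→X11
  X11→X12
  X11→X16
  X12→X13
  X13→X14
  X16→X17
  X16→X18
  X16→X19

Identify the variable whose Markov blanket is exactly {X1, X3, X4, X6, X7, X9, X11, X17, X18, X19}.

X16

The target node must have every member of {X1, X3, X4, X6, X7, X9, X11, X17, X18, X19} as a parent, child, or co-parent, and no others.
Parents of X16: X1, X3, X11; children: X17, X18, X19; co-parents: X1, X4, X6, X7, X9.
These exactly cover the given set, so the node is X16.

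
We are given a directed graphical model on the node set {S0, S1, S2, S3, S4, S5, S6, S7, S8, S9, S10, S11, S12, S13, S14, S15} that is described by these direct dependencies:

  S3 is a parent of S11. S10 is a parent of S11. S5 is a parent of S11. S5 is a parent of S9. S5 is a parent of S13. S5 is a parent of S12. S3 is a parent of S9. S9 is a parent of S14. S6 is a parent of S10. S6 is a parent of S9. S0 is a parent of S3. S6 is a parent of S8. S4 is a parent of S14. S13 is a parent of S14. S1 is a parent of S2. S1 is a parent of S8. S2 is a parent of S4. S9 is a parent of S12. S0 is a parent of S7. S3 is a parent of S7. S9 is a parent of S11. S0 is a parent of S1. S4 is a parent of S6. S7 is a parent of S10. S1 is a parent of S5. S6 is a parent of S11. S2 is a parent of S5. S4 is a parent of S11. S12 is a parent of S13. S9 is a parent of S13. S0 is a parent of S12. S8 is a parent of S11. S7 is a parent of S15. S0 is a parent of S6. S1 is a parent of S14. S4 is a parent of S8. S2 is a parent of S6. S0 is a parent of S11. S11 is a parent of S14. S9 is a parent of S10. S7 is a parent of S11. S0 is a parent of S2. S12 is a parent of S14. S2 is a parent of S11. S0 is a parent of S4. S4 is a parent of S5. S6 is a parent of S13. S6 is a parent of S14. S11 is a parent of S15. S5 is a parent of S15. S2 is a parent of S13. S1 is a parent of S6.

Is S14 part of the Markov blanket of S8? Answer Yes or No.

By definition, MB(S8) is built from S8's parents, S8's children, and the co-parents of S8.
Children of S8: S11.
Parents of S8: S1, S4, S6.
Co-parents of S8 (other parents of its children):
  S11 also has parents S0, S2, S3, S4, S5, S6, S7, S9, S10.
MB(S8) = {S0, S1, S2, S3, S4, S5, S6, S7, S9, S10, S11}; S14 is not in this set.

No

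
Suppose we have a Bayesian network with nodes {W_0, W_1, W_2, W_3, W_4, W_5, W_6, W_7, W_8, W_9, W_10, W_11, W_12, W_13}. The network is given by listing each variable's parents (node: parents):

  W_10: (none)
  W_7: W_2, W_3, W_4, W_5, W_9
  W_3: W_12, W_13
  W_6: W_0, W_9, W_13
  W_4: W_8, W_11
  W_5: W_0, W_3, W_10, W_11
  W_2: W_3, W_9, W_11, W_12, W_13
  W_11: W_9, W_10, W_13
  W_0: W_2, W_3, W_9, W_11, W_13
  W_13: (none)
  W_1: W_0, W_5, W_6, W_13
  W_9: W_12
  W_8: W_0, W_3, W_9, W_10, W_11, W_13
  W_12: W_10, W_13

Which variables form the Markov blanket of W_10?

{W_0, W_3, W_5, W_8, W_9, W_11, W_12, W_13}

A node's Markov blanket = Pa ∪ Ch ∪ (parents of Ch other than the node itself).
Pa(W_10) = {}.
W_10's children: W_5, W_8, W_11, W_12.
Other parents of W_10's children:
  W_12: W_13
  W_11: W_9, W_13
  W_5: W_0, W_3, W_11
  W_8: W_0, W_3, W_9, W_11, W_13
Union: {} ∪ {W_5, W_8, W_11, W_12} ∪ {W_0, W_3, W_9, W_11, W_13} = {W_0, W_3, W_5, W_8, W_9, W_11, W_12, W_13}.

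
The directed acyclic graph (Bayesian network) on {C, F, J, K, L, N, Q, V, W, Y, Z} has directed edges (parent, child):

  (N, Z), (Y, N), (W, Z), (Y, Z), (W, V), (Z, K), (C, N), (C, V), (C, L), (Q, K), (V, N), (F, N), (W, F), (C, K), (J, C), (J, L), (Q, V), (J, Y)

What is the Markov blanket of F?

{C, N, V, W, Y}

Parents of F: W.
F's children: N.
Parents of each child, excluding F:
  parents(N) \ {F} = {C, V, Y}.
Taking the union gives {C, N, V, W, Y}.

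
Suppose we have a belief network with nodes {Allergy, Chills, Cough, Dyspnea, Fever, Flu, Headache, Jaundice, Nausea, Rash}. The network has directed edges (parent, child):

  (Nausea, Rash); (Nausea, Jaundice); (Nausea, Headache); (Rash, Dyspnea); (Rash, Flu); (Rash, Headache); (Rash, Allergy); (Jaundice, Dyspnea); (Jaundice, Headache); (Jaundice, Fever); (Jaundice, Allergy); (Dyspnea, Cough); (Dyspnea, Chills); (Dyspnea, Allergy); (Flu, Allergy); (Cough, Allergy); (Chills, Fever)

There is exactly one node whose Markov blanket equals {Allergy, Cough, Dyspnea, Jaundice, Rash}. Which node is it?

The target node must have every member of {Allergy, Cough, Dyspnea, Jaundice, Rash} as a parent, child, or co-parent, and no others.
Parents of Flu: Rash; children: Allergy; co-parents: Cough, Dyspnea, Jaundice, Rash.
These exactly cover the given set, so the node is Flu.

Flu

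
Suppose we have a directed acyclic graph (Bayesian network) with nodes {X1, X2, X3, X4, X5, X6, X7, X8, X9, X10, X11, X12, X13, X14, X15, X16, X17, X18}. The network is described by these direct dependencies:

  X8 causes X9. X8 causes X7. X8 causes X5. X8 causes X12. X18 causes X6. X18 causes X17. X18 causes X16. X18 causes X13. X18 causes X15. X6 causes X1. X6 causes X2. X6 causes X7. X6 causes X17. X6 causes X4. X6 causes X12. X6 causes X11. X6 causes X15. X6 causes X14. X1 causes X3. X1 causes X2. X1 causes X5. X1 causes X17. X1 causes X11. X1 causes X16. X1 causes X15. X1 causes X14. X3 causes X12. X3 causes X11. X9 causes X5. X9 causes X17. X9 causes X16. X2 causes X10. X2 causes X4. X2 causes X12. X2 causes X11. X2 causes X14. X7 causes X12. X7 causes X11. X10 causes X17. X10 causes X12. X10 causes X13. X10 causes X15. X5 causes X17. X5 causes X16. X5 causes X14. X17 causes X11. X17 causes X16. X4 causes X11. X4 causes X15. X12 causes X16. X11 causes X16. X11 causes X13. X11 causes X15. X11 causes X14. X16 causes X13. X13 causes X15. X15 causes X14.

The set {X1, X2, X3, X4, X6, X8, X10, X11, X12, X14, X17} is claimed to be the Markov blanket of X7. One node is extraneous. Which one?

X14

X7's parents: X6, X8.
X7's children: X11, X12.
Parents of each child, excluding X7:
  X12 also has parents X2, X3, X6, X8, X10.
  parents(X11) \ {X7} = {X1, X2, X3, X4, X6, X17}.
MB(X7) = {X1, X2, X3, X4, X6, X8, X10, X11, X12, X17}.
X14 is neither a parent, child, nor co-parent of X7, so it does not belong.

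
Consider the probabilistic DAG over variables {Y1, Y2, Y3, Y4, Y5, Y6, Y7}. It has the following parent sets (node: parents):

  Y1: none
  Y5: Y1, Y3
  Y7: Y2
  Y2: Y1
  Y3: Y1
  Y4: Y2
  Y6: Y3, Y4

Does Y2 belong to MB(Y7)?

Y2 is a parent of Y7.
So Y2 ∈ MB(Y7).

Yes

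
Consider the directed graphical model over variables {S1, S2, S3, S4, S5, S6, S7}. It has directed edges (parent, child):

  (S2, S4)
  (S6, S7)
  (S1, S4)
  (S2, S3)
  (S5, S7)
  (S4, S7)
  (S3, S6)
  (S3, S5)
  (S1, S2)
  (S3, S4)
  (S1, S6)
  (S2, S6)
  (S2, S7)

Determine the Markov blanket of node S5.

{S2, S3, S4, S6, S7}

Pa(S5) = {S3}.
Ch(S5) = {S7}.
Parents of each child, excluding S5:
  S7's other parents are S2, S4, S6.
Union: {S3} ∪ {S7} ∪ {S2, S4, S6} = {S2, S3, S4, S6, S7}.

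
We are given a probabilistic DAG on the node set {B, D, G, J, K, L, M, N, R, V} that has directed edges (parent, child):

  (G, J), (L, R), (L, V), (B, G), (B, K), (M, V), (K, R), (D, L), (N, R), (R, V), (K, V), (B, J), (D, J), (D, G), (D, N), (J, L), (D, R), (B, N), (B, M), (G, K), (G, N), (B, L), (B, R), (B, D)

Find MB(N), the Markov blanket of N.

{B, D, G, K, L, R}

Parents of N: B, D, G.
N has child R.
For each child, the remaining parents (spouses of N):
  R: B, D, K, L
So the Markov blanket of N is {B, D, G, K, L, R}.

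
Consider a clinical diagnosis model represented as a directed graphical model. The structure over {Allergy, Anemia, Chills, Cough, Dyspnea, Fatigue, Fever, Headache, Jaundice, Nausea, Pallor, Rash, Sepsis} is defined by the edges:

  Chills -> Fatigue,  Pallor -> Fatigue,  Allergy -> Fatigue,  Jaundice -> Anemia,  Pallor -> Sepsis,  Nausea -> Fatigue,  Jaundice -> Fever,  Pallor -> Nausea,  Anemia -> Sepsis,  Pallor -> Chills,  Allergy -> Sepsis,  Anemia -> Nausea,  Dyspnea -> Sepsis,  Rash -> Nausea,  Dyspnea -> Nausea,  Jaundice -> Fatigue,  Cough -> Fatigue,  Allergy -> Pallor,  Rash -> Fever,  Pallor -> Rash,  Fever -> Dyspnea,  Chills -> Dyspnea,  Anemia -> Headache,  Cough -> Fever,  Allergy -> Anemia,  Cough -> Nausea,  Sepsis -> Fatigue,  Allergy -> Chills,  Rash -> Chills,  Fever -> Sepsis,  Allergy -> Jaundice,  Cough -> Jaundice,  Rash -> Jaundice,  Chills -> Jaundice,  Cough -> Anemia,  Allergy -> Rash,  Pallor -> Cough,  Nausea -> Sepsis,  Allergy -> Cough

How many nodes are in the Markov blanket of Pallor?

11

Pallor's parents: Allergy.
Children of Pallor: Chills, Cough, Fatigue, Nausea, Rash, Sepsis.
Parents of each child, excluding Pallor:
  parents(Cough) \ {Pallor} = {Allergy}.
  parents(Rash) \ {Pallor} = {Allergy}.
  Chills also has parents Allergy, Rash.
  Nausea also has parents Anemia, Cough, Dyspnea, Rash.
  Sepsis's other parents are Allergy, Anemia, Dyspnea, Fever, Nausea.
  Fatigue also has parents Allergy, Chills, Cough, Jaundice, Nausea, Sepsis.
MB(Pallor) = {Allergy, Anemia, Chills, Cough, Dyspnea, Fatigue, Fever, Jaundice, Nausea, Rash, Sepsis}, which has 11 nodes.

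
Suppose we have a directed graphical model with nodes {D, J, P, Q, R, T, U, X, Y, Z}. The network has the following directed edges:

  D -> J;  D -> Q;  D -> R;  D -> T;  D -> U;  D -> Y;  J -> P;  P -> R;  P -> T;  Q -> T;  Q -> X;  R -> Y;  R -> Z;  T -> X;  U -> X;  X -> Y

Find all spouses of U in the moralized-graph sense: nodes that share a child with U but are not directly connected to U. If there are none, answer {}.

Children of U: X.
  parents(X) \ {U} = {Q, T}.
Excluding nodes already adjacent to U (D, X), the co-parent-only contribution is {Q, T}.

{Q, T}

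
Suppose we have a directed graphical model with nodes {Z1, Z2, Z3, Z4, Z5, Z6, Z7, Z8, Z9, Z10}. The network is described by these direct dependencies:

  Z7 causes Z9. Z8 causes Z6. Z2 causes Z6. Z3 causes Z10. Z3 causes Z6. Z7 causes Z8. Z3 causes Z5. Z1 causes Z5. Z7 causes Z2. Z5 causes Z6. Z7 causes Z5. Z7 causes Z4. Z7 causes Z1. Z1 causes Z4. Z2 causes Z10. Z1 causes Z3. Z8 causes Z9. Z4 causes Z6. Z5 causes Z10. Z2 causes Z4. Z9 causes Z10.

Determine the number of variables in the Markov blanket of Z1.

5

Pa(Z1) = {Z7}.
Z1's children: Z3, Z4, Z5.
Parents of each child, excluding Z1:
  Z3 has no other parent.
  Z4 also has parents Z2, Z7.
  Z5's other parents are Z3, Z7.
MB(Z1) = {Z2, Z3, Z4, Z5, Z7}, which has 5 nodes.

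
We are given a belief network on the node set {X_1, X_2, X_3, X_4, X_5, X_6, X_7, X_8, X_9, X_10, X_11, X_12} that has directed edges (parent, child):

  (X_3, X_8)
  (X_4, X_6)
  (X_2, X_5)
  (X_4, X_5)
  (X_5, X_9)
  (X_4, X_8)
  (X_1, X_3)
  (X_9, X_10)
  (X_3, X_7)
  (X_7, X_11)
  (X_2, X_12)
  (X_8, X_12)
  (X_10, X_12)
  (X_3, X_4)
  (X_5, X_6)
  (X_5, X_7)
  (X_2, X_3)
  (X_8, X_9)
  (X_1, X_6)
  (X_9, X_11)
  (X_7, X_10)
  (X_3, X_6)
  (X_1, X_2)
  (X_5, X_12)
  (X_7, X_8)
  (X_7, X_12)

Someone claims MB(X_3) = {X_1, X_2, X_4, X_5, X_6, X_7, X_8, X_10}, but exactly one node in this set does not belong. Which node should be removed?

X_10

By definition, MB(X_3) is built from X_3's parents, X_3's children, and the co-parents of X_3.
X_3's parents: X_1, X_2.
X_3's children: X_4, X_6, X_7, X_8.
Co-parents of X_3 (other parents of its children):
  X_4: no additional parents.
  X_6's other parents are X_1, X_4, X_5.
  X_7 also has parent X_5.
  X_8's other parents are X_4, X_7.
MB(X_3) = {X_1, X_2, X_4, X_5, X_6, X_7, X_8}.
X_10 is neither a parent, child, nor co-parent of X_3, so it does not belong.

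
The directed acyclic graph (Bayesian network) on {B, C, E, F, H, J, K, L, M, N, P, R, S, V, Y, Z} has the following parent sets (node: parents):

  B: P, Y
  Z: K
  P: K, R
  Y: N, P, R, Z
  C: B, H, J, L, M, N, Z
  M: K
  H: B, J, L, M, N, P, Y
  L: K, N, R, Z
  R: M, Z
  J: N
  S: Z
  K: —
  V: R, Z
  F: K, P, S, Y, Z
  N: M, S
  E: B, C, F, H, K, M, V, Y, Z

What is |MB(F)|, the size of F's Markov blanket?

11

Recall MB(v) = parents ∪ children ∪ spouses, where spouses are the other parents of v's children.
F's parents: K, P, S, Y, Z.
F has child E.
Other parents of F's children:
  E also has parents B, C, H, K, M, V, Y, Z.
MB(F) = {B, C, E, H, K, M, P, S, V, Y, Z}, which has 11 nodes.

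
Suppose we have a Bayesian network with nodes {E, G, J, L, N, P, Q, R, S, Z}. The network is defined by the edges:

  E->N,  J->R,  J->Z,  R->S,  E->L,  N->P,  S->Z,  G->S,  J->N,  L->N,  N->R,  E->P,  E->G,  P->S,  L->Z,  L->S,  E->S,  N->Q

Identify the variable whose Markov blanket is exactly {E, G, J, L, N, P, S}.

The target node must have every member of {E, G, J, L, N, P, S} as a parent, child, or co-parent, and no others.
Parents of R: J, N; children: S; co-parents: E, G, L, P.
These exactly cover the given set, so the node is R.

R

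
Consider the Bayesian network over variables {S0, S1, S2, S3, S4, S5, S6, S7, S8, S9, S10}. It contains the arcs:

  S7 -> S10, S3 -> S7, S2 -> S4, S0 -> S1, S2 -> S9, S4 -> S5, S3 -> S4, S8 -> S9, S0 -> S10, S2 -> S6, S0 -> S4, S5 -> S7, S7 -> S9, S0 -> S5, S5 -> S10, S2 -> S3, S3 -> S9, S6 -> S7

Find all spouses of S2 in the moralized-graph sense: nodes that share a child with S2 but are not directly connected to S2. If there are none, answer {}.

{S0, S7, S8}

Children of S2: S3, S4, S6, S9.
  S3: —
  S4: S0, S3
  S6: —
  S9: S3, S7, S8
Excluding nodes already adjacent to S2 (S3, S4, S6, S9), the co-parent-only contribution is {S0, S7, S8}.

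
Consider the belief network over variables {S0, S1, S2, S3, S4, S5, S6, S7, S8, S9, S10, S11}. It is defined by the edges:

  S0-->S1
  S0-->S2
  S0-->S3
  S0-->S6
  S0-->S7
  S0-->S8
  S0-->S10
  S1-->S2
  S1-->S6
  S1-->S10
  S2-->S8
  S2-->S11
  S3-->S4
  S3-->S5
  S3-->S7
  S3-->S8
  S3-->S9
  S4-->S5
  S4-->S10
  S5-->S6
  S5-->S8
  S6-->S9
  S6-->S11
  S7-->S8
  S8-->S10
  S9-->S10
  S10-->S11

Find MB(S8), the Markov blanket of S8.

S8 has child S10.
Pa(S8) = {S0, S2, S3, S5, S7}.
Co-parents of S8 (other parents of its children):
  S10: S0, S1, S4, S9
So the Markov blanket of S8 is {S0, S1, S2, S3, S4, S5, S7, S9, S10}.

{S0, S1, S2, S3, S4, S5, S7, S9, S10}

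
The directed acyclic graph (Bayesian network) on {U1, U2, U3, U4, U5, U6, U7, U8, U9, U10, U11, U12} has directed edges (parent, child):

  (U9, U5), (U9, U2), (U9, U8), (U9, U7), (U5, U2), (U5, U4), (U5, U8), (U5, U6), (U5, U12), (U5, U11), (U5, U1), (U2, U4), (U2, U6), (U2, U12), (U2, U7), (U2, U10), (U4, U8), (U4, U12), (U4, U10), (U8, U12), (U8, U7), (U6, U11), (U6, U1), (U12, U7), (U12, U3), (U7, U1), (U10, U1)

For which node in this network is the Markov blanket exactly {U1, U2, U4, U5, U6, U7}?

U10

The target node must have every member of {U1, U2, U4, U5, U6, U7} as a parent, child, or co-parent, and no others.
Parents of U10: U2, U4; children: U1; co-parents: U5, U6, U7.
These exactly cover the given set, so the node is U10.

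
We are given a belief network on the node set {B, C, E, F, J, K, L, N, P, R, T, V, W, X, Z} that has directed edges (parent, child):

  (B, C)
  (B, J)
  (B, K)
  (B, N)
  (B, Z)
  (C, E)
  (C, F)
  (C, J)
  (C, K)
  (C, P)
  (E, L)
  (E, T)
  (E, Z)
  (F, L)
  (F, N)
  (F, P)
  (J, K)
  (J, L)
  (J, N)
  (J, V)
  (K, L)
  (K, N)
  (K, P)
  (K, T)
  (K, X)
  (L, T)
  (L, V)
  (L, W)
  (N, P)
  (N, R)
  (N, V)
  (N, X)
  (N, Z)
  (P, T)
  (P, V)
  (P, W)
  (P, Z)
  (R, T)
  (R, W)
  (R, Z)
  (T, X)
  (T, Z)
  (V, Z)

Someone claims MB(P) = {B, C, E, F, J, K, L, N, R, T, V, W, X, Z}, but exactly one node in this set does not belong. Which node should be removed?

A node's Markov blanket = Pa ∪ Ch ∪ (parents of Ch other than the node itself).
Pa(P) = {C, F, K, N}.
P has children T, V, W, Z.
Co-parents of P (other parents of its children):
  T: E, K, L, R
  V: J, L, N
  W: L, R
  Z: B, E, N, R, T, V
MB(P) = {B, C, E, F, J, K, L, N, R, T, V, W, Z}.
X is neither a parent, child, nor co-parent of P, so it does not belong.

X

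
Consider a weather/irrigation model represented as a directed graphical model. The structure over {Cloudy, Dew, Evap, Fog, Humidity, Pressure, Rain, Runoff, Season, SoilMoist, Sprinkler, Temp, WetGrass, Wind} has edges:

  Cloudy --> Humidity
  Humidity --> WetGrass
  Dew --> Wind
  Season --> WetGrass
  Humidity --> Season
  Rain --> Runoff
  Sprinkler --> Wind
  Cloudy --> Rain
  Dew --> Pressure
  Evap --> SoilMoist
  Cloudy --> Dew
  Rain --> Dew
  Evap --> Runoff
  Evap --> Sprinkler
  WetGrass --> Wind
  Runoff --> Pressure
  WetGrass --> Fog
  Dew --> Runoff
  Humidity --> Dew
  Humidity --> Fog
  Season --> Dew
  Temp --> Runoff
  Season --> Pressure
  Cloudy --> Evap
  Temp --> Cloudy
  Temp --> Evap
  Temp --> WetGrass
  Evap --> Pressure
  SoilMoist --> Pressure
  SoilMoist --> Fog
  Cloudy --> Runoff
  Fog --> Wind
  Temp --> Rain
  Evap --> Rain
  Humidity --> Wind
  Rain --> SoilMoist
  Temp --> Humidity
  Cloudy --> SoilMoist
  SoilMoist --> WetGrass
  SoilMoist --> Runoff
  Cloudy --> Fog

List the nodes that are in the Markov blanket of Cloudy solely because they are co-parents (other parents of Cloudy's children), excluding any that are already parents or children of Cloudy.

{Season, WetGrass}

Children of Cloudy: Dew, Evap, Fog, Humidity, Rain, Runoff, SoilMoist.
  Humidity also has parent Temp.
  Evap also has parent Temp.
  Rain's other parents are Evap, Temp.
  parents(Dew) \ {Cloudy} = {Humidity, Rain, Season}.
  SoilMoist's other parents are Evap, Rain.
  parents(Runoff) \ {Cloudy} = {Dew, Evap, Rain, SoilMoist, Temp}.
  Fog's other parents are Humidity, SoilMoist, WetGrass.
Excluding nodes already adjacent to Cloudy (Dew, Evap, Fog, Humidity, Rain, Runoff, SoilMoist, Temp), the co-parent-only contribution is {Season, WetGrass}.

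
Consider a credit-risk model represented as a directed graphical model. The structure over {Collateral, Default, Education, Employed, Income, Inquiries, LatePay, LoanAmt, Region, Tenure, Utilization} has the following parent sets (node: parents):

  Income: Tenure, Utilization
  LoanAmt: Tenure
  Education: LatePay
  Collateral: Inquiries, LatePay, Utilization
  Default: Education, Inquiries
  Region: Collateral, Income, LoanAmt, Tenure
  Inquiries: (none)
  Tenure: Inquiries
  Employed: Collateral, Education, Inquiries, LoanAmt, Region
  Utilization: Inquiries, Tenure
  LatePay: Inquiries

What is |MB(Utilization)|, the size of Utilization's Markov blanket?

5

Utilization's children: Collateral, Income.
Utilization's parents: Inquiries, Tenure.
Parents of each child, excluding Utilization:
  Collateral's other parents are Inquiries, LatePay.
  parents(Income) \ {Utilization} = {Tenure}.
MB(Utilization) = {Collateral, Income, Inquiries, LatePay, Tenure}, which has 5 nodes.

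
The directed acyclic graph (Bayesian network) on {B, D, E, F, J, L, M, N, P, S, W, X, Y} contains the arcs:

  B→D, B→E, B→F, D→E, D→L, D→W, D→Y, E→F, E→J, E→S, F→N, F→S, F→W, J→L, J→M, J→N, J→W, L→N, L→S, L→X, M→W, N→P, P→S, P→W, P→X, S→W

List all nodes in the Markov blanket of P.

{D, E, F, J, L, M, N, S, W, X}

Recall MB(v) = parents ∪ children ∪ spouses, where spouses are the other parents of v's children.
Parents of P: N.
Children of P: S, W, X.
Co-parents of P (other parents of its children):
  S also has parents E, F, L.
  parents(W) \ {P} = {D, F, J, M, S}.
  parents(X) \ {P} = {L}.
So the Markov blanket of P is {D, E, F, J, L, M, N, S, W, X}.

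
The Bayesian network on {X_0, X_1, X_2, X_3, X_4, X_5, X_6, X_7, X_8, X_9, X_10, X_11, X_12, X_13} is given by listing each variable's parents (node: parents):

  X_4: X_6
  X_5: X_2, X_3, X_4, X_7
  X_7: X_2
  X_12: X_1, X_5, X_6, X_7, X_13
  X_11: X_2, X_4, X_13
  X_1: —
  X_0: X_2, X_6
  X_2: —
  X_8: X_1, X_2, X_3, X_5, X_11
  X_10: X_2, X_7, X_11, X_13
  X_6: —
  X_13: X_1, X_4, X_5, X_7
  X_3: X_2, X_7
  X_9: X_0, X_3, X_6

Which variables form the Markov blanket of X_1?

{X_2, X_3, X_4, X_5, X_6, X_7, X_8, X_11, X_12, X_13}

X_1's parents: none.
X_1's children: X_8, X_12, X_13.
For each child, the remaining parents (spouses of X_1):
  X_13: X_4, X_5, X_7
  X_8: X_2, X_3, X_5, X_11
  X_12: X_5, X_6, X_7, X_13
Taking the union gives {X_2, X_3, X_4, X_5, X_6, X_7, X_8, X_11, X_12, X_13}.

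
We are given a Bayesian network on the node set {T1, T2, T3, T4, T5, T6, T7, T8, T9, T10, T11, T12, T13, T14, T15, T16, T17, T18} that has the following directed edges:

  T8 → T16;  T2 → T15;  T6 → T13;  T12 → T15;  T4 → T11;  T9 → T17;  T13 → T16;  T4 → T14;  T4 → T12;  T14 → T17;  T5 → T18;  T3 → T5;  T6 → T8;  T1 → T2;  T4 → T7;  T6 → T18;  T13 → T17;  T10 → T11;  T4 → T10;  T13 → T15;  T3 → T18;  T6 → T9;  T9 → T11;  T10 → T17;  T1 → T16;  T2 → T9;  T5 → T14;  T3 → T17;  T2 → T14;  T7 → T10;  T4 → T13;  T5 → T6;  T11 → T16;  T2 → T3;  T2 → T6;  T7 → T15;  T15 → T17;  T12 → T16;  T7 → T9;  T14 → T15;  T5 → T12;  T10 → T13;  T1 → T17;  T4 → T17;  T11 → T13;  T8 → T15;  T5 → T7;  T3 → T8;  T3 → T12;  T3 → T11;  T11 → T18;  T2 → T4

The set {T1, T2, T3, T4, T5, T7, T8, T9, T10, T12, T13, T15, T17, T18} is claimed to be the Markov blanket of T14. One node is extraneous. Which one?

T18

The Markov blanket of a node is its parents, its children, and the other parents of its children.
T14's parents: T2, T4, T5.
Children of T14: T15, T17.
For each child, the remaining parents (spouses of T14):
  T15: T2, T7, T8, T12, T13
  T17: T1, T3, T4, T9, T10, T13, T15
MB(T14) = {T1, T2, T3, T4, T5, T7, T8, T9, T10, T12, T13, T15, T17}.
T18 is neither a parent, child, nor co-parent of T14, so it does not belong.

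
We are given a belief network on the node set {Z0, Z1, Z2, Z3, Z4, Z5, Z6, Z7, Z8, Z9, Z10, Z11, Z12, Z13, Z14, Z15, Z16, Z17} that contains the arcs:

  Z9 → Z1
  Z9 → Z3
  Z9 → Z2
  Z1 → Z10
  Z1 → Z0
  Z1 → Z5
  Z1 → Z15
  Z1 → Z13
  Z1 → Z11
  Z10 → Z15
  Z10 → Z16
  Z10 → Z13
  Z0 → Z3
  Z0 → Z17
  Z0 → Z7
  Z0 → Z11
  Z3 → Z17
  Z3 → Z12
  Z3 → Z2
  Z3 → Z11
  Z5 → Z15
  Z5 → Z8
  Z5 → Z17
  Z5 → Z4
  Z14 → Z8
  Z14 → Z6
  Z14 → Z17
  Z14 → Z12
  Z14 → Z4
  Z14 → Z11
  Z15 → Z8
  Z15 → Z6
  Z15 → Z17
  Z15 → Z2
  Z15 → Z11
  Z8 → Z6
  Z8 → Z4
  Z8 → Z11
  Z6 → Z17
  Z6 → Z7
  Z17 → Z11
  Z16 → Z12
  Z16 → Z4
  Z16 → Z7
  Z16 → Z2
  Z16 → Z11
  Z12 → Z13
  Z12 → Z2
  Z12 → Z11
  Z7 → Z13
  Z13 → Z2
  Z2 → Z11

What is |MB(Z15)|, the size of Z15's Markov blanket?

15

Z15's parents: Z1, Z5, Z10.
Z15 has children Z2, Z6, Z8, Z11, Z17.
Parents of each child, excluding Z15:
  Z8's other parents are Z5, Z14.
  parents(Z6) \ {Z15} = {Z8, Z14}.
  parents(Z17) \ {Z15} = {Z0, Z3, Z5, Z6, Z14}.
  Z2's other parents are Z3, Z9, Z12, Z13, Z16.
  Z11 also has parents Z0, Z1, Z2, Z3, Z8, Z12, Z14, Z16, Z17.
MB(Z15) = {Z0, Z1, Z2, Z3, Z5, Z6, Z8, Z9, Z10, Z11, Z12, Z13, Z14, Z16, Z17}, which has 15 nodes.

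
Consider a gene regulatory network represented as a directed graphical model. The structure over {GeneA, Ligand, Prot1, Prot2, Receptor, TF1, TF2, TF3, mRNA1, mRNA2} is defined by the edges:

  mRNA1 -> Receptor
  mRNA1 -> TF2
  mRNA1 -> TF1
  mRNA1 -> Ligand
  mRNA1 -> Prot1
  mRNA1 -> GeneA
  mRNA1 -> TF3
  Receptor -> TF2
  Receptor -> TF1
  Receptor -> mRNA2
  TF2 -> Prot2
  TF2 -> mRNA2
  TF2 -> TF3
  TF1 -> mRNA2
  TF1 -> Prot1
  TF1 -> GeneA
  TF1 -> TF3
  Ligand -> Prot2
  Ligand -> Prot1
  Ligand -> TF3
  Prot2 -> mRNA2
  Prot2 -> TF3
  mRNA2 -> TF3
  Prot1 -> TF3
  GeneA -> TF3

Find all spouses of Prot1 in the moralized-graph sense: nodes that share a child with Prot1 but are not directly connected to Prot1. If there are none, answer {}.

Children of Prot1: TF3.
  TF3: GeneA, Ligand, Prot2, TF1, TF2, mRNA1, mRNA2
Excluding nodes already adjacent to Prot1 (Ligand, TF1, TF3, mRNA1), the co-parent-only contribution is {GeneA, Prot2, TF2, mRNA2}.

{GeneA, Prot2, TF2, mRNA2}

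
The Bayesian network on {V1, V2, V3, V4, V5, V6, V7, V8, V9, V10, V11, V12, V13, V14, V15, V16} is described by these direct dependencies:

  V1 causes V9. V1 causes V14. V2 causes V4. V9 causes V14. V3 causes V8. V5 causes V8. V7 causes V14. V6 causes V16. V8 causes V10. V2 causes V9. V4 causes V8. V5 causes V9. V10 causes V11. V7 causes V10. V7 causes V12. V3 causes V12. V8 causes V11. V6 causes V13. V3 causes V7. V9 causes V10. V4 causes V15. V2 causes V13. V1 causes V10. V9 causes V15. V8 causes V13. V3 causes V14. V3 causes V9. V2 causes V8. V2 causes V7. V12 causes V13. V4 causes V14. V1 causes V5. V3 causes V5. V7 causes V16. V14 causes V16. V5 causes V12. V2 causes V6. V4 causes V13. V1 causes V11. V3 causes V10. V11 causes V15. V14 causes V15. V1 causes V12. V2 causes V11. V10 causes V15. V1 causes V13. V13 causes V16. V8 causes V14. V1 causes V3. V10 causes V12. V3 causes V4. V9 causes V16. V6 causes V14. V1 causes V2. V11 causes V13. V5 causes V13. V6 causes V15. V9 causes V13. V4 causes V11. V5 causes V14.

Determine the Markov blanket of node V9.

Ch(V9) = {V10, V13, V14, V15, V16}.
V9 has parents V1, V2, V3, V5.
Parents of each child, excluding V9:
  V10's other parents are V1, V3, V7, V8.
  V13 also has parents V1, V2, V4, V5, V6, V8, V11, V12.
  V14's other parents are V1, V3, V4, V5, V6, V7, V8.
  parents(V15) \ {V9} = {V4, V6, V10, V11, V14}.
  V16 also has parents V6, V7, V13, V14.
MB(V9) = {V1, V2, V3, V4, V5, V6, V7, V8, V10, V11, V12, V13, V14, V15, V16}.

{V1, V2, V3, V4, V5, V6, V7, V8, V10, V11, V12, V13, V14, V15, V16}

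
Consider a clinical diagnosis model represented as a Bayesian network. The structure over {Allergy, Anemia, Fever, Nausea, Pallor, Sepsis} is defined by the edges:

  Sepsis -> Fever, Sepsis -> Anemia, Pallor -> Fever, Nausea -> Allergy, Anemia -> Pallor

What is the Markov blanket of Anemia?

Anemia's children: Pallor.
Anemia's parents: Sepsis.
For each child, the remaining parents (spouses of Anemia):
  Pallor: —
MB(Anemia) = {Pallor, Sepsis}.

{Pallor, Sepsis}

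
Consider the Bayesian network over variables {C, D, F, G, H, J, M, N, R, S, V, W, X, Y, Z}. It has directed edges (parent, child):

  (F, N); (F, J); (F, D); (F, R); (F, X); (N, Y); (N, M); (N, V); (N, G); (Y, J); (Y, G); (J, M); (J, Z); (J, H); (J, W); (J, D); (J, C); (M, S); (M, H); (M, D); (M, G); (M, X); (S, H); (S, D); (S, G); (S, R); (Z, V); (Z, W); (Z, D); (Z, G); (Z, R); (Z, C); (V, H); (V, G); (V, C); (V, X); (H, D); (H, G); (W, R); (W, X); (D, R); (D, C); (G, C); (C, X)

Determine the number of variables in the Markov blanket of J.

By definition, MB(J) is built from J's parents, J's children, and the co-parents of J.
J's parents: F, Y.
Ch(J) = {C, D, H, M, W, Z}.
Other parents of J's children:
  parents(M) \ {J} = {N}.
  Z has no other parent.
  parents(H) \ {J} = {M, S, V}.
  parents(W) \ {J} = {Z}.
  parents(D) \ {J} = {F, H, M, S, Z}.
  parents(C) \ {J} = {D, G, V, Z}.
MB(J) = {C, D, F, G, H, M, N, S, V, W, Y, Z}, which has 12 nodes.

12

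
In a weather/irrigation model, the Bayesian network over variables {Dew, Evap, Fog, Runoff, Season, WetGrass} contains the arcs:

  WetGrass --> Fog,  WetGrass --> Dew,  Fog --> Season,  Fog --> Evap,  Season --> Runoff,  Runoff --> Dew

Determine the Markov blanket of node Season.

{Fog, Runoff}

Season has parent Fog.
Ch(Season) = {Runoff}.
Other parents of Season's children:
  Runoff has no other parent.
Union: {Fog} ∪ {Runoff} ∪ {} = {Fog, Runoff}.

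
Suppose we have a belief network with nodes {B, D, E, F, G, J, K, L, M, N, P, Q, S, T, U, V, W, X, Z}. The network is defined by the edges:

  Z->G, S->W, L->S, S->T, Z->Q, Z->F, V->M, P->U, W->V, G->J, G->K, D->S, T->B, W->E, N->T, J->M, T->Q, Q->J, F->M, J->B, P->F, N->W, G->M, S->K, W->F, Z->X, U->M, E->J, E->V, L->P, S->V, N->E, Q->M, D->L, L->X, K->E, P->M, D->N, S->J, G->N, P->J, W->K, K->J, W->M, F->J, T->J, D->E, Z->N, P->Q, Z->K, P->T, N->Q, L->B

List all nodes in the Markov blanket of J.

Children of J: B, M.
J's parents: E, F, G, K, P, Q, S, T.
Parents of each child, excluding J:
  parents(M) \ {J} = {F, G, P, Q, U, V, W}.
  B also has parents L, T.
So the Markov blanket of J is {B, E, F, G, K, L, M, P, Q, S, T, U, V, W}.

{B, E, F, G, K, L, M, P, Q, S, T, U, V, W}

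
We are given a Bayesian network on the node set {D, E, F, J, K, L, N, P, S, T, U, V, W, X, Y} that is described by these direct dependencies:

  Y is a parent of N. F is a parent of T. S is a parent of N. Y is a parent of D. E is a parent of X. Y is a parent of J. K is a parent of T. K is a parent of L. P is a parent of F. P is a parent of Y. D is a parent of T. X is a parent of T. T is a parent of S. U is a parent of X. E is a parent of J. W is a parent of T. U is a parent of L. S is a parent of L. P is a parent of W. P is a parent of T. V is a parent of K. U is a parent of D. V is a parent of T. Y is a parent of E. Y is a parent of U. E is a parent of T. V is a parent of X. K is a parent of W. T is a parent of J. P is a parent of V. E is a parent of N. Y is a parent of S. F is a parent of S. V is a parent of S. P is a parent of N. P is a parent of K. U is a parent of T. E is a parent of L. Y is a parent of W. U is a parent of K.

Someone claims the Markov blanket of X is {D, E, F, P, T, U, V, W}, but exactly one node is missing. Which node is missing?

By definition, MB(X) is built from X's parents, X's children, and the co-parents of X.
Pa(X) = {E, U, V}.
X has child T.
Co-parents of X (other parents of its children):
  T's other parents are D, E, F, K, P, U, V, W.
MB(X) = {D, E, F, K, P, T, U, V, W}.
Comparing with the claimed set, K is missing.

K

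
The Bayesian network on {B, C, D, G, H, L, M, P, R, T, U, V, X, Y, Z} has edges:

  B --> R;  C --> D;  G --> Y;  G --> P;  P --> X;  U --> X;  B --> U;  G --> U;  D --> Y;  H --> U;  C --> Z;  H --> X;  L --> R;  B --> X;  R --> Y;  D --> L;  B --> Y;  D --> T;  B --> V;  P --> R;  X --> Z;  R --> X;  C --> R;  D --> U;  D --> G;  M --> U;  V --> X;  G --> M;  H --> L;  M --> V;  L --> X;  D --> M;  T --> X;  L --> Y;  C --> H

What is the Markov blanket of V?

{B, H, L, M, P, R, T, U, X}

Pa(V) = {B, M}.
Children of V: X.
For each child, the remaining parents (spouses of V):
  X: B, H, L, P, R, T, U
Taking the union gives {B, H, L, M, P, R, T, U, X}.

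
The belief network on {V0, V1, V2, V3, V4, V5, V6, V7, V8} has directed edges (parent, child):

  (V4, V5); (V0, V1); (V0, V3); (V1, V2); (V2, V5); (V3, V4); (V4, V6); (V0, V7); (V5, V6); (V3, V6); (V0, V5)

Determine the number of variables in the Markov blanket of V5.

Parents of V5: V0, V2, V4.
Ch(V5) = {V6}.
Co-parents of V5 (other parents of its children):
  V6's other parents are V3, V4.
MB(V5) = {V0, V2, V3, V4, V6}, which has 5 nodes.

5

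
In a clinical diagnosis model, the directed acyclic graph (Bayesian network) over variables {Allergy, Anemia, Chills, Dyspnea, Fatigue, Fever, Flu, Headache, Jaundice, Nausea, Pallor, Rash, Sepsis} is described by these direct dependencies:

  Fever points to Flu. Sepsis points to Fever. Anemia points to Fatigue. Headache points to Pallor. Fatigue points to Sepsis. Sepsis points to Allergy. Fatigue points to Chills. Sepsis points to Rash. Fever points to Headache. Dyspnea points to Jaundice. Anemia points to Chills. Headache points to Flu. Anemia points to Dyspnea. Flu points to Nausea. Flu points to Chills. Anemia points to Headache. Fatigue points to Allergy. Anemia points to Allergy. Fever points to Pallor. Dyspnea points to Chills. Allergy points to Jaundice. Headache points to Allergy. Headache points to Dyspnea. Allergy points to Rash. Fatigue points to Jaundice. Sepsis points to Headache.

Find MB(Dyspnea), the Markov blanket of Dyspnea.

{Allergy, Anemia, Chills, Fatigue, Flu, Headache, Jaundice}

Dyspnea's parents: Anemia, Headache.
Dyspnea's children: Chills, Jaundice.
Parents of each child, excluding Dyspnea:
  Chills: Anemia, Fatigue, Flu
  Jaundice: Allergy, Fatigue
Union: {Anemia, Headache} ∪ {Chills, Jaundice} ∪ {Allergy, Anemia, Fatigue, Flu} = {Allergy, Anemia, Chills, Fatigue, Flu, Headache, Jaundice}.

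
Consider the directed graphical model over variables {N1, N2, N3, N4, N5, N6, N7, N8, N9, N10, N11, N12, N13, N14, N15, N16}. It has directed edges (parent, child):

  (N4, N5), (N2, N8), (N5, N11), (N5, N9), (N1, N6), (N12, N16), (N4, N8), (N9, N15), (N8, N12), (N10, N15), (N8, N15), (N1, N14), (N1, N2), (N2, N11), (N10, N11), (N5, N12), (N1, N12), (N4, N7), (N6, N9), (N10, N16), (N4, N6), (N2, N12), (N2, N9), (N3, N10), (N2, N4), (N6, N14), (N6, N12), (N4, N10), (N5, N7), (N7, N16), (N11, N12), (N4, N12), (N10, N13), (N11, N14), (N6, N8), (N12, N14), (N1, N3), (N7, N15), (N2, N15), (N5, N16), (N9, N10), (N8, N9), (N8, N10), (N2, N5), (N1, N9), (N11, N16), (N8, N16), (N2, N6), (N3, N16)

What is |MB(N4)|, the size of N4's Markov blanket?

11

N4's children: N5, N6, N7, N8, N10, N12.
Pa(N4) = {N2}.
Other parents of N4's children:
  parents(N5) \ {N4} = {N2}.
  parents(N6) \ {N4} = {N1, N2}.
  parents(N7) \ {N4} = {N5}.
  N8 also has parents N2, N6.
  parents(N10) \ {N4} = {N3, N8, N9}.
  parents(N12) \ {N4} = {N1, N2, N5, N6, N8, N11}.
MB(N4) = {N1, N2, N3, N5, N6, N7, N8, N9, N10, N11, N12}, which has 11 nodes.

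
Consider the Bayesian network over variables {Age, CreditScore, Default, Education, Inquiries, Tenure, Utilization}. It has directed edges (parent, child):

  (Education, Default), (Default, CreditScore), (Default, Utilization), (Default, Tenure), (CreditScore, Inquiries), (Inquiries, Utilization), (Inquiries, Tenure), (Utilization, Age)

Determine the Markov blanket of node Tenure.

Tenure has parents Default, Inquiries.
Children of Tenure: none.
With no children, Tenure has no spouses; the co-parent set is empty.
Union: {Default, Inquiries} ∪ {} ∪ {} = {Default, Inquiries}.

{Default, Inquiries}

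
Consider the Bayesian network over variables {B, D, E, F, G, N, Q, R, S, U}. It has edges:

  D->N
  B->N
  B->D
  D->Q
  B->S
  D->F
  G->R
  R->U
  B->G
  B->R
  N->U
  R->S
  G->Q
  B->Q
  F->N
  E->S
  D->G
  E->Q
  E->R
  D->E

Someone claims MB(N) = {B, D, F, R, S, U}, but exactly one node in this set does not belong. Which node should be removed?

S

By definition, MB(N) is built from N's parents, N's children, and the co-parents of N.
N has parents B, D, F.
Ch(N) = {U}.
Other parents of N's children:
  U's other parent is R.
MB(N) = {B, D, F, R, U}.
S is neither a parent, child, nor co-parent of N, so it does not belong.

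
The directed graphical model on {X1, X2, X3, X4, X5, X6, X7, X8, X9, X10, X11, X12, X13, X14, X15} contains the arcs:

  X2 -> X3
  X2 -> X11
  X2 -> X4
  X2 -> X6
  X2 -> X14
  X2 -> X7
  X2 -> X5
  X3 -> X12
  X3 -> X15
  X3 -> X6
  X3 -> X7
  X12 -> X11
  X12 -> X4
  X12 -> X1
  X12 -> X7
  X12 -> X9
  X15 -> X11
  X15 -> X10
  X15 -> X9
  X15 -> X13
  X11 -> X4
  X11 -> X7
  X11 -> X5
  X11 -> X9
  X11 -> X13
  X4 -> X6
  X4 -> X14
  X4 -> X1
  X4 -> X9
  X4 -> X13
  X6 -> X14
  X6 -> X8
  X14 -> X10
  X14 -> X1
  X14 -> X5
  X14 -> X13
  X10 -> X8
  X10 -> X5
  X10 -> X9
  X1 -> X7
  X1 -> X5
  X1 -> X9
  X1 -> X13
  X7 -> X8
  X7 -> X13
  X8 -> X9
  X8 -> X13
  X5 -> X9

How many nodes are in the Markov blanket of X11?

13

X11 has parents X2, X12, X15.
Ch(X11) = {X4, X5, X7, X9, X13}.
Other parents of X11's children:
  X4's other parents are X2, X12.
  X7 also has parents X1, X2, X3, X12.
  X5's other parents are X1, X2, X10, X14.
  X9 also has parents X1, X4, X5, X8, X10, X12, X15.
  parents(X13) \ {X11} = {X1, X4, X7, X8, X14, X15}.
MB(X11) = {X1, X2, X3, X4, X5, X7, X8, X9, X10, X12, X13, X14, X15}, which has 13 nodes.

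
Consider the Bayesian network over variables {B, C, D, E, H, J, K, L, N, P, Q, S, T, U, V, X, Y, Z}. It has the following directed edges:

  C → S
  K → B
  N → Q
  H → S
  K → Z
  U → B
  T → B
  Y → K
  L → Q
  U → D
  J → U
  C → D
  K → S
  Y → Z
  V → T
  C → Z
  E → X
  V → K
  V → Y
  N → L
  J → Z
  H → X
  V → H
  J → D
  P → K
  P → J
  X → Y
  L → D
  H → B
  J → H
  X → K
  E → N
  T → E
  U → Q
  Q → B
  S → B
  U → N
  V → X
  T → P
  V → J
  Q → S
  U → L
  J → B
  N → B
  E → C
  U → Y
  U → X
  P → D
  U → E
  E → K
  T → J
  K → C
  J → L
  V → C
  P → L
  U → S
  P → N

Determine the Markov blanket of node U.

{B, C, D, E, H, J, K, L, N, P, Q, S, T, V, X, Y}

A node's Markov blanket = Pa ∪ Ch ∪ (parents of Ch other than the node itself).
Children of U: B, D, E, L, N, Q, S, X, Y.
Parents of U: J.
Other parents of U's children:
  E also has parent T.
  parents(N) \ {U} = {E, P}.
  X also has parents E, H, V.
  Y also has parents V, X.
  L's other parents are J, N, P.
  parents(Q) \ {U} = {L, N}.
  D's other parents are C, J, L, P.
  S's other parents are C, H, K, Q.
  B's other parents are H, J, K, N, Q, S, T.
Taking the union gives {B, C, D, E, H, J, K, L, N, P, Q, S, T, V, X, Y}.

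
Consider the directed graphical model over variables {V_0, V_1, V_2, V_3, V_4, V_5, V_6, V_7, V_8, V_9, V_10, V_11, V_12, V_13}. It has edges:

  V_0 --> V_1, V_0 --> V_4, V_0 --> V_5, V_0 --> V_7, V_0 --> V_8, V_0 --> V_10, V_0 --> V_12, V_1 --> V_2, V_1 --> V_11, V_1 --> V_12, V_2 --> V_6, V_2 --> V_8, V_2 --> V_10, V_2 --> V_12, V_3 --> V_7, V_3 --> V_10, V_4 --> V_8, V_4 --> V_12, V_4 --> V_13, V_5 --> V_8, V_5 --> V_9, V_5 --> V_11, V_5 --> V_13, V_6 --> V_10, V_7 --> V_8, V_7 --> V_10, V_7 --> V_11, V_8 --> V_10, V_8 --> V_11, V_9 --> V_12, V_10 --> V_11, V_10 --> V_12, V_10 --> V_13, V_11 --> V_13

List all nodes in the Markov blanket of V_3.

A node's Markov blanket = Pa ∪ Ch ∪ (parents of Ch other than the node itself).
V_3's parents: none.
V_3 has children V_7, V_10.
Co-parents of V_3 (other parents of its children):
  V_7: V_0
  V_10: V_0, V_2, V_6, V_7, V_8
So the Markov blanket of V_3 is {V_0, V_2, V_6, V_7, V_8, V_10}.

{V_0, V_2, V_6, V_7, V_8, V_10}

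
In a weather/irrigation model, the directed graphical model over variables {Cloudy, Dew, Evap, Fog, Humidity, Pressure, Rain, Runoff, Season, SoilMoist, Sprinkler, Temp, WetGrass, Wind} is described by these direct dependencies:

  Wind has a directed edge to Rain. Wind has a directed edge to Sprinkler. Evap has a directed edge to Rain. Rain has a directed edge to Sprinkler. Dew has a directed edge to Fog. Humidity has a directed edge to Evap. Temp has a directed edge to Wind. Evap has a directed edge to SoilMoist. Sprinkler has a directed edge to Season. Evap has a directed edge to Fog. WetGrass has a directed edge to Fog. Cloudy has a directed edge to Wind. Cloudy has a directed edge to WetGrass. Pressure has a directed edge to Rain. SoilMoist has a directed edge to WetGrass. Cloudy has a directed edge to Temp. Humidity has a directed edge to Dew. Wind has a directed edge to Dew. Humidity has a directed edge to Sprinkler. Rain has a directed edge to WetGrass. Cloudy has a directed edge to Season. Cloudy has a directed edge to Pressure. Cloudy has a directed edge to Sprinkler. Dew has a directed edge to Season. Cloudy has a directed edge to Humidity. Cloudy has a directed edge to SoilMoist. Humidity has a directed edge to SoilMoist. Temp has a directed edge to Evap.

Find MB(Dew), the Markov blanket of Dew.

Dew has parents Humidity, Wind.
Dew has children Fog, Season.
Co-parents of Dew (other parents of its children):
  Fog: Evap, WetGrass
  Season: Cloudy, Sprinkler
Taking the union gives {Cloudy, Evap, Fog, Humidity, Season, Sprinkler, WetGrass, Wind}.

{Cloudy, Evap, Fog, Humidity, Season, Sprinkler, WetGrass, Wind}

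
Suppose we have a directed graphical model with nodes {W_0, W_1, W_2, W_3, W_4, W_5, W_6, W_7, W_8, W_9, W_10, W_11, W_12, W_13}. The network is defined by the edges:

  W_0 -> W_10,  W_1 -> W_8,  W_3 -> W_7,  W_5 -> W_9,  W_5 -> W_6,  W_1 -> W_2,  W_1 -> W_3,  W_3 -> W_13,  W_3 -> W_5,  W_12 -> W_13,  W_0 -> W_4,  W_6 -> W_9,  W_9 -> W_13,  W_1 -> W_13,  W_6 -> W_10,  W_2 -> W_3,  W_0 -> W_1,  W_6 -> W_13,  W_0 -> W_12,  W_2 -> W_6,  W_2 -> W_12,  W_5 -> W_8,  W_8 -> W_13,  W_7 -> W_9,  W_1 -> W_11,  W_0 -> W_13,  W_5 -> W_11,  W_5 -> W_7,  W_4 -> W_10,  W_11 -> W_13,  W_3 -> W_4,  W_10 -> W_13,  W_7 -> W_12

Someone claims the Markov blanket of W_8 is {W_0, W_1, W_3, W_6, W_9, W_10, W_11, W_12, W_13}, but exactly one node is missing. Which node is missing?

Recall MB(v) = parents ∪ children ∪ spouses, where spouses are the other parents of v's children.
Children of W_8: W_13.
W_8 has parents W_1, W_5.
Parents of each child, excluding W_8:
  parents(W_13) \ {W_8} = {W_0, W_1, W_3, W_6, W_9, W_10, W_11, W_12}.
MB(W_8) = {W_0, W_1, W_3, W_5, W_6, W_9, W_10, W_11, W_12, W_13}.
Comparing with the claimed set, W_5 is missing.

W_5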